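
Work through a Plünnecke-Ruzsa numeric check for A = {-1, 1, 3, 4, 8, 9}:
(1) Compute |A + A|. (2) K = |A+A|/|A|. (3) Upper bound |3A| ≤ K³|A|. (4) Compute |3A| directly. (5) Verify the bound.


|A| = 6.
Step 1: Compute A + A by enumerating all 36 pairs.
A + A = {-2, 0, 2, 3, 4, 5, 6, 7, 8, 9, 10, 11, 12, 13, 16, 17, 18}, so |A + A| = 17.
Step 2: Doubling constant K = |A + A|/|A| = 17/6 = 17/6 ≈ 2.8333.
Step 3: Plünnecke-Ruzsa gives |3A| ≤ K³·|A| = (2.8333)³ · 6 ≈ 136.4722.
Step 4: Compute 3A = A + A + A directly by enumerating all triples (a,b,c) ∈ A³; |3A| = 28.
Step 5: Check 28 ≤ 136.4722? Yes ✓.

K = 17/6, Plünnecke-Ruzsa bound K³|A| ≈ 136.4722, |3A| = 28, inequality holds.


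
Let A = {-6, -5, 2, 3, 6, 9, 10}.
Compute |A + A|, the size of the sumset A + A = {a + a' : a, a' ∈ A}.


A + A = {a + a' : a, a' ∈ A}; |A| = 7.
General bounds: 2|A| - 1 ≤ |A + A| ≤ |A|(|A|+1)/2, i.e. 13 ≤ |A + A| ≤ 28.
Lower bound 2|A|-1 is attained iff A is an arithmetic progression.
Enumerate sums a + a' for a ≤ a' (symmetric, so this suffices):
a = -6: -6+-6=-12, -6+-5=-11, -6+2=-4, -6+3=-3, -6+6=0, -6+9=3, -6+10=4
a = -5: -5+-5=-10, -5+2=-3, -5+3=-2, -5+6=1, -5+9=4, -5+10=5
a = 2: 2+2=4, 2+3=5, 2+6=8, 2+9=11, 2+10=12
a = 3: 3+3=6, 3+6=9, 3+9=12, 3+10=13
a = 6: 6+6=12, 6+9=15, 6+10=16
a = 9: 9+9=18, 9+10=19
a = 10: 10+10=20
Distinct sums: {-12, -11, -10, -4, -3, -2, 0, 1, 3, 4, 5, 6, 8, 9, 11, 12, 13, 15, 16, 18, 19, 20}
|A + A| = 22

|A + A| = 22


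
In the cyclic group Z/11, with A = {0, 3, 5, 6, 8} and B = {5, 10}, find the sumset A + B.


Work in Z/11Z: reduce every sum a + b modulo 11.
Enumerate all 10 pairs:
a = 0: 0+5=5, 0+10=10
a = 3: 3+5=8, 3+10=2
a = 5: 5+5=10, 5+10=4
a = 6: 6+5=0, 6+10=5
a = 8: 8+5=2, 8+10=7
Distinct residues collected: {0, 2, 4, 5, 7, 8, 10}
|A + B| = 7 (out of 11 total residues).

A + B = {0, 2, 4, 5, 7, 8, 10}


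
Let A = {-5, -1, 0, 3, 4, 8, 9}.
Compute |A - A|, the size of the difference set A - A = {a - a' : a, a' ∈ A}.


A - A = {a - a' : a, a' ∈ A}; |A| = 7.
Bounds: 2|A|-1 ≤ |A - A| ≤ |A|² - |A| + 1, i.e. 13 ≤ |A - A| ≤ 43.
Note: 0 ∈ A - A always (from a - a). The set is symmetric: if d ∈ A - A then -d ∈ A - A.
Enumerate nonzero differences d = a - a' with a > a' (then include -d):
Positive differences: {1, 3, 4, 5, 6, 8, 9, 10, 13, 14}
Full difference set: {0} ∪ (positive diffs) ∪ (negative diffs).
|A - A| = 1 + 2·10 = 21 (matches direct enumeration: 21).

|A - A| = 21


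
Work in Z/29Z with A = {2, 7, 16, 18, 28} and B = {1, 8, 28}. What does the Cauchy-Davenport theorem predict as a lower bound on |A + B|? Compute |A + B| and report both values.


Cauchy-Davenport: |A + B| ≥ min(p, |A| + |B| - 1) for A, B nonempty in Z/pZ.
|A| = 5, |B| = 3, p = 29.
CD lower bound = min(29, 5 + 3 - 1) = min(29, 7) = 7.
Compute A + B mod 29 directly:
a = 2: 2+1=3, 2+8=10, 2+28=1
a = 7: 7+1=8, 7+8=15, 7+28=6
a = 16: 16+1=17, 16+8=24, 16+28=15
a = 18: 18+1=19, 18+8=26, 18+28=17
a = 28: 28+1=0, 28+8=7, 28+28=27
A + B = {0, 1, 3, 6, 7, 8, 10, 15, 17, 19, 24, 26, 27}, so |A + B| = 13.
Verify: 13 ≥ 7? Yes ✓.

CD lower bound = 7, actual |A + B| = 13.


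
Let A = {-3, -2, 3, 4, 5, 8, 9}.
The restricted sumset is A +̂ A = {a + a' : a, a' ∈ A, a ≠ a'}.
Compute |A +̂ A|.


Restricted sumset: A +̂ A = {a + a' : a ∈ A, a' ∈ A, a ≠ a'}.
Equivalently, take A + A and drop any sum 2a that is achievable ONLY as a + a for a ∈ A (i.e. sums representable only with equal summands).
Enumerate pairs (a, a') with a < a' (symmetric, so each unordered pair gives one sum; this covers all a ≠ a'):
  -3 + -2 = -5
  -3 + 3 = 0
  -3 + 4 = 1
  -3 + 5 = 2
  -3 + 8 = 5
  -3 + 9 = 6
  -2 + 3 = 1
  -2 + 4 = 2
  -2 + 5 = 3
  -2 + 8 = 6
  -2 + 9 = 7
  3 + 4 = 7
  3 + 5 = 8
  3 + 8 = 11
  3 + 9 = 12
  4 + 5 = 9
  4 + 8 = 12
  4 + 9 = 13
  5 + 8 = 13
  5 + 9 = 14
  8 + 9 = 17
Collected distinct sums: {-5, 0, 1, 2, 3, 5, 6, 7, 8, 9, 11, 12, 13, 14, 17}
|A +̂ A| = 15
(Reference bound: |A +̂ A| ≥ 2|A| - 3 for |A| ≥ 2, with |A| = 7 giving ≥ 11.)

|A +̂ A| = 15


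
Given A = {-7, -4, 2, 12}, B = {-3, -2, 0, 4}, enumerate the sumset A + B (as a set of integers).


A + B = {a + b : a ∈ A, b ∈ B}.
Enumerate all |A|·|B| = 4·4 = 16 pairs (a, b) and collect distinct sums.
a = -7: -7+-3=-10, -7+-2=-9, -7+0=-7, -7+4=-3
a = -4: -4+-3=-7, -4+-2=-6, -4+0=-4, -4+4=0
a = 2: 2+-3=-1, 2+-2=0, 2+0=2, 2+4=6
a = 12: 12+-3=9, 12+-2=10, 12+0=12, 12+4=16
Collecting distinct sums: A + B = {-10, -9, -7, -6, -4, -3, -1, 0, 2, 6, 9, 10, 12, 16}
|A + B| = 14

A + B = {-10, -9, -7, -6, -4, -3, -1, 0, 2, 6, 9, 10, 12, 16}


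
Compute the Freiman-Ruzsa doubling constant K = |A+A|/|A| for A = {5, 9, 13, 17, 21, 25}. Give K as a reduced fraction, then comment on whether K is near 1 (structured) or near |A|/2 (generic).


|A| = 6.
Compute A + A by enumerating all 36 pairs.
A + A = {10, 14, 18, 22, 26, 30, 34, 38, 42, 46, 50}, so |A + A| = 11.
K = |A + A| / |A| = 11/6 (already in lowest terms) ≈ 1.8333.
Reference: AP of size 6 gives K = 11/6 ≈ 1.8333; a fully generic set of size 6 gives K ≈ 3.5000.

|A| = 6, |A + A| = 11, K = 11/6.


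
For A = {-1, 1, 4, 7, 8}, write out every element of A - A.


A - A = {a - a' : a, a' ∈ A}.
Compute a - a' for each ordered pair (a, a'):
a = -1: -1--1=0, -1-1=-2, -1-4=-5, -1-7=-8, -1-8=-9
a = 1: 1--1=2, 1-1=0, 1-4=-3, 1-7=-6, 1-8=-7
a = 4: 4--1=5, 4-1=3, 4-4=0, 4-7=-3, 4-8=-4
a = 7: 7--1=8, 7-1=6, 7-4=3, 7-7=0, 7-8=-1
a = 8: 8--1=9, 8-1=7, 8-4=4, 8-7=1, 8-8=0
Collecting distinct values (and noting 0 appears from a-a):
A - A = {-9, -8, -7, -6, -5, -4, -3, -2, -1, 0, 1, 2, 3, 4, 5, 6, 7, 8, 9}
|A - A| = 19

A - A = {-9, -8, -7, -6, -5, -4, -3, -2, -1, 0, 1, 2, 3, 4, 5, 6, 7, 8, 9}


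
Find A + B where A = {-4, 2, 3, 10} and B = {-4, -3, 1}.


A + B = {a + b : a ∈ A, b ∈ B}.
Enumerate all |A|·|B| = 4·3 = 12 pairs (a, b) and collect distinct sums.
a = -4: -4+-4=-8, -4+-3=-7, -4+1=-3
a = 2: 2+-4=-2, 2+-3=-1, 2+1=3
a = 3: 3+-4=-1, 3+-3=0, 3+1=4
a = 10: 10+-4=6, 10+-3=7, 10+1=11
Collecting distinct sums: A + B = {-8, -7, -3, -2, -1, 0, 3, 4, 6, 7, 11}
|A + B| = 11

A + B = {-8, -7, -3, -2, -1, 0, 3, 4, 6, 7, 11}


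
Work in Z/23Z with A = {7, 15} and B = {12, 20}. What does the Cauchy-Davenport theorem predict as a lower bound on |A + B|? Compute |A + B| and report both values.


Cauchy-Davenport: |A + B| ≥ min(p, |A| + |B| - 1) for A, B nonempty in Z/pZ.
|A| = 2, |B| = 2, p = 23.
CD lower bound = min(23, 2 + 2 - 1) = min(23, 3) = 3.
Compute A + B mod 23 directly:
a = 7: 7+12=19, 7+20=4
a = 15: 15+12=4, 15+20=12
A + B = {4, 12, 19}, so |A + B| = 3.
Verify: 3 ≥ 3? Yes ✓.

CD lower bound = 3, actual |A + B| = 3.


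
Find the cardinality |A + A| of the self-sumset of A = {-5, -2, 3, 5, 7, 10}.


A + A = {a + a' : a, a' ∈ A}; |A| = 6.
General bounds: 2|A| - 1 ≤ |A + A| ≤ |A|(|A|+1)/2, i.e. 11 ≤ |A + A| ≤ 21.
Lower bound 2|A|-1 is attained iff A is an arithmetic progression.
Enumerate sums a + a' for a ≤ a' (symmetric, so this suffices):
a = -5: -5+-5=-10, -5+-2=-7, -5+3=-2, -5+5=0, -5+7=2, -5+10=5
a = -2: -2+-2=-4, -2+3=1, -2+5=3, -2+7=5, -2+10=8
a = 3: 3+3=6, 3+5=8, 3+7=10, 3+10=13
a = 5: 5+5=10, 5+7=12, 5+10=15
a = 7: 7+7=14, 7+10=17
a = 10: 10+10=20
Distinct sums: {-10, -7, -4, -2, 0, 1, 2, 3, 5, 6, 8, 10, 12, 13, 14, 15, 17, 20}
|A + A| = 18

|A + A| = 18


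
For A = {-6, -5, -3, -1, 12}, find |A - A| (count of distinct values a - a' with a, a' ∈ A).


A - A = {a - a' : a, a' ∈ A}; |A| = 5.
Bounds: 2|A|-1 ≤ |A - A| ≤ |A|² - |A| + 1, i.e. 9 ≤ |A - A| ≤ 21.
Note: 0 ∈ A - A always (from a - a). The set is symmetric: if d ∈ A - A then -d ∈ A - A.
Enumerate nonzero differences d = a - a' with a > a' (then include -d):
Positive differences: {1, 2, 3, 4, 5, 13, 15, 17, 18}
Full difference set: {0} ∪ (positive diffs) ∪ (negative diffs).
|A - A| = 1 + 2·9 = 19 (matches direct enumeration: 19).

|A - A| = 19


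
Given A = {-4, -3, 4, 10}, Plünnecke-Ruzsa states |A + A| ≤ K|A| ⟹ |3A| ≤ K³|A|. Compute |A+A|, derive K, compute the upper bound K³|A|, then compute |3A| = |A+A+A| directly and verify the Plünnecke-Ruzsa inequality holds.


|A| = 4.
Step 1: Compute A + A by enumerating all 16 pairs.
A + A = {-8, -7, -6, 0, 1, 6, 7, 8, 14, 20}, so |A + A| = 10.
Step 2: Doubling constant K = |A + A|/|A| = 10/4 = 10/4 ≈ 2.5000.
Step 3: Plünnecke-Ruzsa gives |3A| ≤ K³·|A| = (2.5000)³ · 4 ≈ 62.5000.
Step 4: Compute 3A = A + A + A directly by enumerating all triples (a,b,c) ∈ A³; |3A| = 19.
Step 5: Check 19 ≤ 62.5000? Yes ✓.

K = 10/4, Plünnecke-Ruzsa bound K³|A| ≈ 62.5000, |3A| = 19, inequality holds.


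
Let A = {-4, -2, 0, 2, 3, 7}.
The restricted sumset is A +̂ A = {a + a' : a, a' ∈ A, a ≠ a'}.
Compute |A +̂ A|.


Restricted sumset: A +̂ A = {a + a' : a ∈ A, a' ∈ A, a ≠ a'}.
Equivalently, take A + A and drop any sum 2a that is achievable ONLY as a + a for a ∈ A (i.e. sums representable only with equal summands).
Enumerate pairs (a, a') with a < a' (symmetric, so each unordered pair gives one sum; this covers all a ≠ a'):
  -4 + -2 = -6
  -4 + 0 = -4
  -4 + 2 = -2
  -4 + 3 = -1
  -4 + 7 = 3
  -2 + 0 = -2
  -2 + 2 = 0
  -2 + 3 = 1
  -2 + 7 = 5
  0 + 2 = 2
  0 + 3 = 3
  0 + 7 = 7
  2 + 3 = 5
  2 + 7 = 9
  3 + 7 = 10
Collected distinct sums: {-6, -4, -2, -1, 0, 1, 2, 3, 5, 7, 9, 10}
|A +̂ A| = 12
(Reference bound: |A +̂ A| ≥ 2|A| - 3 for |A| ≥ 2, with |A| = 6 giving ≥ 9.)

|A +̂ A| = 12


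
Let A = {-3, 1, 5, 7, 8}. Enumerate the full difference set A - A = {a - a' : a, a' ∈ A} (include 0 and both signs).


A - A = {a - a' : a, a' ∈ A}.
Compute a - a' for each ordered pair (a, a'):
a = -3: -3--3=0, -3-1=-4, -3-5=-8, -3-7=-10, -3-8=-11
a = 1: 1--3=4, 1-1=0, 1-5=-4, 1-7=-6, 1-8=-7
a = 5: 5--3=8, 5-1=4, 5-5=0, 5-7=-2, 5-8=-3
a = 7: 7--3=10, 7-1=6, 7-5=2, 7-7=0, 7-8=-1
a = 8: 8--3=11, 8-1=7, 8-5=3, 8-7=1, 8-8=0
Collecting distinct values (and noting 0 appears from a-a):
A - A = {-11, -10, -8, -7, -6, -4, -3, -2, -1, 0, 1, 2, 3, 4, 6, 7, 8, 10, 11}
|A - A| = 19

A - A = {-11, -10, -8, -7, -6, -4, -3, -2, -1, 0, 1, 2, 3, 4, 6, 7, 8, 10, 11}


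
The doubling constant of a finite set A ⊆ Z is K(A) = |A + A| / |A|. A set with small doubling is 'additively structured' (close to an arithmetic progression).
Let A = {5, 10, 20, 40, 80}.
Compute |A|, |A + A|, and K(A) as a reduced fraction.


|A| = 5.
Compute A + A by enumerating all 25 pairs.
A + A = {10, 15, 20, 25, 30, 40, 45, 50, 60, 80, 85, 90, 100, 120, 160}, so |A + A| = 15.
K = |A + A| / |A| = 15/5 = 3/1 ≈ 3.0000.
Reference: AP of size 5 gives K = 9/5 ≈ 1.8000; a fully generic set of size 5 gives K ≈ 3.0000.

|A| = 5, |A + A| = 15, K = 15/5 = 3/1.


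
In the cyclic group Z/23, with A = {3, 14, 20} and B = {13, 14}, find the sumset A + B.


Work in Z/23Z: reduce every sum a + b modulo 23.
Enumerate all 6 pairs:
a = 3: 3+13=16, 3+14=17
a = 14: 14+13=4, 14+14=5
a = 20: 20+13=10, 20+14=11
Distinct residues collected: {4, 5, 10, 11, 16, 17}
|A + B| = 6 (out of 23 total residues).

A + B = {4, 5, 10, 11, 16, 17}


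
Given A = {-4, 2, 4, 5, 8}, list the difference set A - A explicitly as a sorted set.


A - A = {a - a' : a, a' ∈ A}.
Compute a - a' for each ordered pair (a, a'):
a = -4: -4--4=0, -4-2=-6, -4-4=-8, -4-5=-9, -4-8=-12
a = 2: 2--4=6, 2-2=0, 2-4=-2, 2-5=-3, 2-8=-6
a = 4: 4--4=8, 4-2=2, 4-4=0, 4-5=-1, 4-8=-4
a = 5: 5--4=9, 5-2=3, 5-4=1, 5-5=0, 5-8=-3
a = 8: 8--4=12, 8-2=6, 8-4=4, 8-5=3, 8-8=0
Collecting distinct values (and noting 0 appears from a-a):
A - A = {-12, -9, -8, -6, -4, -3, -2, -1, 0, 1, 2, 3, 4, 6, 8, 9, 12}
|A - A| = 17

A - A = {-12, -9, -8, -6, -4, -3, -2, -1, 0, 1, 2, 3, 4, 6, 8, 9, 12}


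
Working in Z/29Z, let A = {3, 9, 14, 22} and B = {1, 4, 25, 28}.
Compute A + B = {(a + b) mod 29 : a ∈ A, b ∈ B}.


Work in Z/29Z: reduce every sum a + b modulo 29.
Enumerate all 16 pairs:
a = 3: 3+1=4, 3+4=7, 3+25=28, 3+28=2
a = 9: 9+1=10, 9+4=13, 9+25=5, 9+28=8
a = 14: 14+1=15, 14+4=18, 14+25=10, 14+28=13
a = 22: 22+1=23, 22+4=26, 22+25=18, 22+28=21
Distinct residues collected: {2, 4, 5, 7, 8, 10, 13, 15, 18, 21, 23, 26, 28}
|A + B| = 13 (out of 29 total residues).

A + B = {2, 4, 5, 7, 8, 10, 13, 15, 18, 21, 23, 26, 28}


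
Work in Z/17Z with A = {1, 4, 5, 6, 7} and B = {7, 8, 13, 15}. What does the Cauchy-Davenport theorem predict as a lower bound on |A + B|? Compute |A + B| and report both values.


Cauchy-Davenport: |A + B| ≥ min(p, |A| + |B| - 1) for A, B nonempty in Z/pZ.
|A| = 5, |B| = 4, p = 17.
CD lower bound = min(17, 5 + 4 - 1) = min(17, 8) = 8.
Compute A + B mod 17 directly:
a = 1: 1+7=8, 1+8=9, 1+13=14, 1+15=16
a = 4: 4+7=11, 4+8=12, 4+13=0, 4+15=2
a = 5: 5+7=12, 5+8=13, 5+13=1, 5+15=3
a = 6: 6+7=13, 6+8=14, 6+13=2, 6+15=4
a = 7: 7+7=14, 7+8=15, 7+13=3, 7+15=5
A + B = {0, 1, 2, 3, 4, 5, 8, 9, 11, 12, 13, 14, 15, 16}, so |A + B| = 14.
Verify: 14 ≥ 8? Yes ✓.

CD lower bound = 8, actual |A + B| = 14.


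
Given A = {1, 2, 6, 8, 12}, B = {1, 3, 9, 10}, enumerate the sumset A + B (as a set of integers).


A + B = {a + b : a ∈ A, b ∈ B}.
Enumerate all |A|·|B| = 5·4 = 20 pairs (a, b) and collect distinct sums.
a = 1: 1+1=2, 1+3=4, 1+9=10, 1+10=11
a = 2: 2+1=3, 2+3=5, 2+9=11, 2+10=12
a = 6: 6+1=7, 6+3=9, 6+9=15, 6+10=16
a = 8: 8+1=9, 8+3=11, 8+9=17, 8+10=18
a = 12: 12+1=13, 12+3=15, 12+9=21, 12+10=22
Collecting distinct sums: A + B = {2, 3, 4, 5, 7, 9, 10, 11, 12, 13, 15, 16, 17, 18, 21, 22}
|A + B| = 16

A + B = {2, 3, 4, 5, 7, 9, 10, 11, 12, 13, 15, 16, 17, 18, 21, 22}


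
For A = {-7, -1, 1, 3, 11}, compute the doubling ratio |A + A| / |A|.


|A| = 5.
Compute A + A by enumerating all 25 pairs.
A + A = {-14, -8, -6, -4, -2, 0, 2, 4, 6, 10, 12, 14, 22}, so |A + A| = 13.
K = |A + A| / |A| = 13/5 (already in lowest terms) ≈ 2.6000.
Reference: AP of size 5 gives K = 9/5 ≈ 1.8000; a fully generic set of size 5 gives K ≈ 3.0000.

|A| = 5, |A + A| = 13, K = 13/5.


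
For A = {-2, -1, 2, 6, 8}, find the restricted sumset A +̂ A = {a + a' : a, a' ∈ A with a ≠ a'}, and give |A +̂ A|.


Restricted sumset: A +̂ A = {a + a' : a ∈ A, a' ∈ A, a ≠ a'}.
Equivalently, take A + A and drop any sum 2a that is achievable ONLY as a + a for a ∈ A (i.e. sums representable only with equal summands).
Enumerate pairs (a, a') with a < a' (symmetric, so each unordered pair gives one sum; this covers all a ≠ a'):
  -2 + -1 = -3
  -2 + 2 = 0
  -2 + 6 = 4
  -2 + 8 = 6
  -1 + 2 = 1
  -1 + 6 = 5
  -1 + 8 = 7
  2 + 6 = 8
  2 + 8 = 10
  6 + 8 = 14
Collected distinct sums: {-3, 0, 1, 4, 5, 6, 7, 8, 10, 14}
|A +̂ A| = 10
(Reference bound: |A +̂ A| ≥ 2|A| - 3 for |A| ≥ 2, with |A| = 5 giving ≥ 7.)

|A +̂ A| = 10


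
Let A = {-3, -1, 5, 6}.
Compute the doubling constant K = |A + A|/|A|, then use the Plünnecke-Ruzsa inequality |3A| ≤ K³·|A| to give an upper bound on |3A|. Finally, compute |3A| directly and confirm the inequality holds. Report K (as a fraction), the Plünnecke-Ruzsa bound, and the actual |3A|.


|A| = 4.
Step 1: Compute A + A by enumerating all 16 pairs.
A + A = {-6, -4, -2, 2, 3, 4, 5, 10, 11, 12}, so |A + A| = 10.
Step 2: Doubling constant K = |A + A|/|A| = 10/4 = 10/4 ≈ 2.5000.
Step 3: Plünnecke-Ruzsa gives |3A| ≤ K³·|A| = (2.5000)³ · 4 ≈ 62.5000.
Step 4: Compute 3A = A + A + A directly by enumerating all triples (a,b,c) ∈ A³; |3A| = 19.
Step 5: Check 19 ≤ 62.5000? Yes ✓.

K = 10/4, Plünnecke-Ruzsa bound K³|A| ≈ 62.5000, |3A| = 19, inequality holds.


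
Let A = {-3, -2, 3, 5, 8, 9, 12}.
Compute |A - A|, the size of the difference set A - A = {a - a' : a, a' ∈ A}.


A - A = {a - a' : a, a' ∈ A}; |A| = 7.
Bounds: 2|A|-1 ≤ |A - A| ≤ |A|² - |A| + 1, i.e. 13 ≤ |A - A| ≤ 43.
Note: 0 ∈ A - A always (from a - a). The set is symmetric: if d ∈ A - A then -d ∈ A - A.
Enumerate nonzero differences d = a - a' with a > a' (then include -d):
Positive differences: {1, 2, 3, 4, 5, 6, 7, 8, 9, 10, 11, 12, 14, 15}
Full difference set: {0} ∪ (positive diffs) ∪ (negative diffs).
|A - A| = 1 + 2·14 = 29 (matches direct enumeration: 29).

|A - A| = 29


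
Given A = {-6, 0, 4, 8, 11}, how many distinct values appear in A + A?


A + A = {a + a' : a, a' ∈ A}; |A| = 5.
General bounds: 2|A| - 1 ≤ |A + A| ≤ |A|(|A|+1)/2, i.e. 9 ≤ |A + A| ≤ 15.
Lower bound 2|A|-1 is attained iff A is an arithmetic progression.
Enumerate sums a + a' for a ≤ a' (symmetric, so this suffices):
a = -6: -6+-6=-12, -6+0=-6, -6+4=-2, -6+8=2, -6+11=5
a = 0: 0+0=0, 0+4=4, 0+8=8, 0+11=11
a = 4: 4+4=8, 4+8=12, 4+11=15
a = 8: 8+8=16, 8+11=19
a = 11: 11+11=22
Distinct sums: {-12, -6, -2, 0, 2, 4, 5, 8, 11, 12, 15, 16, 19, 22}
|A + A| = 14

|A + A| = 14


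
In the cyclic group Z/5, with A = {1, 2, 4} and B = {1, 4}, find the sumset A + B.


Work in Z/5Z: reduce every sum a + b modulo 5.
Enumerate all 6 pairs:
a = 1: 1+1=2, 1+4=0
a = 2: 2+1=3, 2+4=1
a = 4: 4+1=0, 4+4=3
Distinct residues collected: {0, 1, 2, 3}
|A + B| = 4 (out of 5 total residues).

A + B = {0, 1, 2, 3}


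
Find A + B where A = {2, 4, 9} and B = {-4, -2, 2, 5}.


A + B = {a + b : a ∈ A, b ∈ B}.
Enumerate all |A|·|B| = 3·4 = 12 pairs (a, b) and collect distinct sums.
a = 2: 2+-4=-2, 2+-2=0, 2+2=4, 2+5=7
a = 4: 4+-4=0, 4+-2=2, 4+2=6, 4+5=9
a = 9: 9+-4=5, 9+-2=7, 9+2=11, 9+5=14
Collecting distinct sums: A + B = {-2, 0, 2, 4, 5, 6, 7, 9, 11, 14}
|A + B| = 10

A + B = {-2, 0, 2, 4, 5, 6, 7, 9, 11, 14}


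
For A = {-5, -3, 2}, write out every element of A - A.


A - A = {a - a' : a, a' ∈ A}.
Compute a - a' for each ordered pair (a, a'):
a = -5: -5--5=0, -5--3=-2, -5-2=-7
a = -3: -3--5=2, -3--3=0, -3-2=-5
a = 2: 2--5=7, 2--3=5, 2-2=0
Collecting distinct values (and noting 0 appears from a-a):
A - A = {-7, -5, -2, 0, 2, 5, 7}
|A - A| = 7

A - A = {-7, -5, -2, 0, 2, 5, 7}


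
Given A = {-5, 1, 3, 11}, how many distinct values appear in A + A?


A + A = {a + a' : a, a' ∈ A}; |A| = 4.
General bounds: 2|A| - 1 ≤ |A + A| ≤ |A|(|A|+1)/2, i.e. 7 ≤ |A + A| ≤ 10.
Lower bound 2|A|-1 is attained iff A is an arithmetic progression.
Enumerate sums a + a' for a ≤ a' (symmetric, so this suffices):
a = -5: -5+-5=-10, -5+1=-4, -5+3=-2, -5+11=6
a = 1: 1+1=2, 1+3=4, 1+11=12
a = 3: 3+3=6, 3+11=14
a = 11: 11+11=22
Distinct sums: {-10, -4, -2, 2, 4, 6, 12, 14, 22}
|A + A| = 9

|A + A| = 9


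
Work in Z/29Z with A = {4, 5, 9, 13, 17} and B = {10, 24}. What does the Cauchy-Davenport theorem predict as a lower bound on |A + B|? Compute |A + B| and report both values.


Cauchy-Davenport: |A + B| ≥ min(p, |A| + |B| - 1) for A, B nonempty in Z/pZ.
|A| = 5, |B| = 2, p = 29.
CD lower bound = min(29, 5 + 2 - 1) = min(29, 6) = 6.
Compute A + B mod 29 directly:
a = 4: 4+10=14, 4+24=28
a = 5: 5+10=15, 5+24=0
a = 9: 9+10=19, 9+24=4
a = 13: 13+10=23, 13+24=8
a = 17: 17+10=27, 17+24=12
A + B = {0, 4, 8, 12, 14, 15, 19, 23, 27, 28}, so |A + B| = 10.
Verify: 10 ≥ 6? Yes ✓.

CD lower bound = 6, actual |A + B| = 10.


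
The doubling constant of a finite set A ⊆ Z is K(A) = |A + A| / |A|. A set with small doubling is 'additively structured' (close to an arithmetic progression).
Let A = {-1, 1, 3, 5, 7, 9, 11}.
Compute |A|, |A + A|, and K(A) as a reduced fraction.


|A| = 7.
Compute A + A by enumerating all 49 pairs.
A + A = {-2, 0, 2, 4, 6, 8, 10, 12, 14, 16, 18, 20, 22}, so |A + A| = 13.
K = |A + A| / |A| = 13/7 (already in lowest terms) ≈ 1.8571.
Reference: AP of size 7 gives K = 13/7 ≈ 1.8571; a fully generic set of size 7 gives K ≈ 4.0000.

|A| = 7, |A + A| = 13, K = 13/7.


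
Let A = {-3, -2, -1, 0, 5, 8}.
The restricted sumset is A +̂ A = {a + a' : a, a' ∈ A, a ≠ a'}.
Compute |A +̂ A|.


Restricted sumset: A +̂ A = {a + a' : a ∈ A, a' ∈ A, a ≠ a'}.
Equivalently, take A + A and drop any sum 2a that is achievable ONLY as a + a for a ∈ A (i.e. sums representable only with equal summands).
Enumerate pairs (a, a') with a < a' (symmetric, so each unordered pair gives one sum; this covers all a ≠ a'):
  -3 + -2 = -5
  -3 + -1 = -4
  -3 + 0 = -3
  -3 + 5 = 2
  -3 + 8 = 5
  -2 + -1 = -3
  -2 + 0 = -2
  -2 + 5 = 3
  -2 + 8 = 6
  -1 + 0 = -1
  -1 + 5 = 4
  -1 + 8 = 7
  0 + 5 = 5
  0 + 8 = 8
  5 + 8 = 13
Collected distinct sums: {-5, -4, -3, -2, -1, 2, 3, 4, 5, 6, 7, 8, 13}
|A +̂ A| = 13
(Reference bound: |A +̂ A| ≥ 2|A| - 3 for |A| ≥ 2, with |A| = 6 giving ≥ 9.)

|A +̂ A| = 13


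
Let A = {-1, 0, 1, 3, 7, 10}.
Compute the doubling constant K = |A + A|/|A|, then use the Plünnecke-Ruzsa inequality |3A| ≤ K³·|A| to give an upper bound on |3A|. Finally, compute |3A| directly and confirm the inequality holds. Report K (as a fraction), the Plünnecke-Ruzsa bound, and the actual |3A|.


|A| = 6.
Step 1: Compute A + A by enumerating all 36 pairs.
A + A = {-2, -1, 0, 1, 2, 3, 4, 6, 7, 8, 9, 10, 11, 13, 14, 17, 20}, so |A + A| = 17.
Step 2: Doubling constant K = |A + A|/|A| = 17/6 = 17/6 ≈ 2.8333.
Step 3: Plünnecke-Ruzsa gives |3A| ≤ K³·|A| = (2.8333)³ · 6 ≈ 136.4722.
Step 4: Compute 3A = A + A + A directly by enumerating all triples (a,b,c) ∈ A³; |3A| = 29.
Step 5: Check 29 ≤ 136.4722? Yes ✓.

K = 17/6, Plünnecke-Ruzsa bound K³|A| ≈ 136.4722, |3A| = 29, inequality holds.


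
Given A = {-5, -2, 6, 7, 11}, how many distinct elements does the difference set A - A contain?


A - A = {a - a' : a, a' ∈ A}; |A| = 5.
Bounds: 2|A|-1 ≤ |A - A| ≤ |A|² - |A| + 1, i.e. 9 ≤ |A - A| ≤ 21.
Note: 0 ∈ A - A always (from a - a). The set is symmetric: if d ∈ A - A then -d ∈ A - A.
Enumerate nonzero differences d = a - a' with a > a' (then include -d):
Positive differences: {1, 3, 4, 5, 8, 9, 11, 12, 13, 16}
Full difference set: {0} ∪ (positive diffs) ∪ (negative diffs).
|A - A| = 1 + 2·10 = 21 (matches direct enumeration: 21).

|A - A| = 21


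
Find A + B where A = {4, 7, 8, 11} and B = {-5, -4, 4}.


A + B = {a + b : a ∈ A, b ∈ B}.
Enumerate all |A|·|B| = 4·3 = 12 pairs (a, b) and collect distinct sums.
a = 4: 4+-5=-1, 4+-4=0, 4+4=8
a = 7: 7+-5=2, 7+-4=3, 7+4=11
a = 8: 8+-5=3, 8+-4=4, 8+4=12
a = 11: 11+-5=6, 11+-4=7, 11+4=15
Collecting distinct sums: A + B = {-1, 0, 2, 3, 4, 6, 7, 8, 11, 12, 15}
|A + B| = 11

A + B = {-1, 0, 2, 3, 4, 6, 7, 8, 11, 12, 15}


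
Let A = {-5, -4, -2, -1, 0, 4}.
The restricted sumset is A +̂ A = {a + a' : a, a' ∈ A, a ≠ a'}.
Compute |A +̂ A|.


Restricted sumset: A +̂ A = {a + a' : a ∈ A, a' ∈ A, a ≠ a'}.
Equivalently, take A + A and drop any sum 2a that is achievable ONLY as a + a for a ∈ A (i.e. sums representable only with equal summands).
Enumerate pairs (a, a') with a < a' (symmetric, so each unordered pair gives one sum; this covers all a ≠ a'):
  -5 + -4 = -9
  -5 + -2 = -7
  -5 + -1 = -6
  -5 + 0 = -5
  -5 + 4 = -1
  -4 + -2 = -6
  -4 + -1 = -5
  -4 + 0 = -4
  -4 + 4 = 0
  -2 + -1 = -3
  -2 + 0 = -2
  -2 + 4 = 2
  -1 + 0 = -1
  -1 + 4 = 3
  0 + 4 = 4
Collected distinct sums: {-9, -7, -6, -5, -4, -3, -2, -1, 0, 2, 3, 4}
|A +̂ A| = 12
(Reference bound: |A +̂ A| ≥ 2|A| - 3 for |A| ≥ 2, with |A| = 6 giving ≥ 9.)

|A +̂ A| = 12


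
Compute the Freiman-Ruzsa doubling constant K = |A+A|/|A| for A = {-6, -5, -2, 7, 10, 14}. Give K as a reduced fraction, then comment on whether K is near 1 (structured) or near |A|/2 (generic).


|A| = 6.
Compute A + A by enumerating all 36 pairs.
A + A = {-12, -11, -10, -8, -7, -4, 1, 2, 4, 5, 8, 9, 12, 14, 17, 20, 21, 24, 28}, so |A + A| = 19.
K = |A + A| / |A| = 19/6 (already in lowest terms) ≈ 3.1667.
Reference: AP of size 6 gives K = 11/6 ≈ 1.8333; a fully generic set of size 6 gives K ≈ 3.5000.

|A| = 6, |A + A| = 19, K = 19/6.


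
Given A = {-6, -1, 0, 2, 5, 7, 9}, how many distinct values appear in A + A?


A + A = {a + a' : a, a' ∈ A}; |A| = 7.
General bounds: 2|A| - 1 ≤ |A + A| ≤ |A|(|A|+1)/2, i.e. 13 ≤ |A + A| ≤ 28.
Lower bound 2|A|-1 is attained iff A is an arithmetic progression.
Enumerate sums a + a' for a ≤ a' (symmetric, so this suffices):
a = -6: -6+-6=-12, -6+-1=-7, -6+0=-6, -6+2=-4, -6+5=-1, -6+7=1, -6+9=3
a = -1: -1+-1=-2, -1+0=-1, -1+2=1, -1+5=4, -1+7=6, -1+9=8
a = 0: 0+0=0, 0+2=2, 0+5=5, 0+7=7, 0+9=9
a = 2: 2+2=4, 2+5=7, 2+7=9, 2+9=11
a = 5: 5+5=10, 5+7=12, 5+9=14
a = 7: 7+7=14, 7+9=16
a = 9: 9+9=18
Distinct sums: {-12, -7, -6, -4, -2, -1, 0, 1, 2, 3, 4, 5, 6, 7, 8, 9, 10, 11, 12, 14, 16, 18}
|A + A| = 22

|A + A| = 22


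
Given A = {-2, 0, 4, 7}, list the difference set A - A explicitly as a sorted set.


A - A = {a - a' : a, a' ∈ A}.
Compute a - a' for each ordered pair (a, a'):
a = -2: -2--2=0, -2-0=-2, -2-4=-6, -2-7=-9
a = 0: 0--2=2, 0-0=0, 0-4=-4, 0-7=-7
a = 4: 4--2=6, 4-0=4, 4-4=0, 4-7=-3
a = 7: 7--2=9, 7-0=7, 7-4=3, 7-7=0
Collecting distinct values (and noting 0 appears from a-a):
A - A = {-9, -7, -6, -4, -3, -2, 0, 2, 3, 4, 6, 7, 9}
|A - A| = 13

A - A = {-9, -7, -6, -4, -3, -2, 0, 2, 3, 4, 6, 7, 9}


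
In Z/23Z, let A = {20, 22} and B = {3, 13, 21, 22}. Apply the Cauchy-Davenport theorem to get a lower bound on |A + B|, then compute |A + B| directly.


Cauchy-Davenport: |A + B| ≥ min(p, |A| + |B| - 1) for A, B nonempty in Z/pZ.
|A| = 2, |B| = 4, p = 23.
CD lower bound = min(23, 2 + 4 - 1) = min(23, 5) = 5.
Compute A + B mod 23 directly:
a = 20: 20+3=0, 20+13=10, 20+21=18, 20+22=19
a = 22: 22+3=2, 22+13=12, 22+21=20, 22+22=21
A + B = {0, 2, 10, 12, 18, 19, 20, 21}, so |A + B| = 8.
Verify: 8 ≥ 5? Yes ✓.

CD lower bound = 5, actual |A + B| = 8.


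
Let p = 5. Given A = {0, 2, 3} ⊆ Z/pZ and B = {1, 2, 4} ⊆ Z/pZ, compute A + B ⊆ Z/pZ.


Work in Z/5Z: reduce every sum a + b modulo 5.
Enumerate all 9 pairs:
a = 0: 0+1=1, 0+2=2, 0+4=4
a = 2: 2+1=3, 2+2=4, 2+4=1
a = 3: 3+1=4, 3+2=0, 3+4=2
Distinct residues collected: {0, 1, 2, 3, 4}
|A + B| = 5 (out of 5 total residues).

A + B = {0, 1, 2, 3, 4}


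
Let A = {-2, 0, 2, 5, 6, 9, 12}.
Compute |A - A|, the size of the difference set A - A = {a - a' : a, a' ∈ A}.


A - A = {a - a' : a, a' ∈ A}; |A| = 7.
Bounds: 2|A|-1 ≤ |A - A| ≤ |A|² - |A| + 1, i.e. 13 ≤ |A - A| ≤ 43.
Note: 0 ∈ A - A always (from a - a). The set is symmetric: if d ∈ A - A then -d ∈ A - A.
Enumerate nonzero differences d = a - a' with a > a' (then include -d):
Positive differences: {1, 2, 3, 4, 5, 6, 7, 8, 9, 10, 11, 12, 14}
Full difference set: {0} ∪ (positive diffs) ∪ (negative diffs).
|A - A| = 1 + 2·13 = 27 (matches direct enumeration: 27).

|A - A| = 27


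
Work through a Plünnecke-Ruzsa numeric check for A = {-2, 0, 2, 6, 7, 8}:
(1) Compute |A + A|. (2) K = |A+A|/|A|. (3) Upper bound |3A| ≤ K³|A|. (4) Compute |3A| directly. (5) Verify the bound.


|A| = 6.
Step 1: Compute A + A by enumerating all 36 pairs.
A + A = {-4, -2, 0, 2, 4, 5, 6, 7, 8, 9, 10, 12, 13, 14, 15, 16}, so |A + A| = 16.
Step 2: Doubling constant K = |A + A|/|A| = 16/6 = 16/6 ≈ 2.6667.
Step 3: Plünnecke-Ruzsa gives |3A| ≤ K³·|A| = (2.6667)³ · 6 ≈ 113.7778.
Step 4: Compute 3A = A + A + A directly by enumerating all triples (a,b,c) ∈ A³; |3A| = 27.
Step 5: Check 27 ≤ 113.7778? Yes ✓.

K = 16/6, Plünnecke-Ruzsa bound K³|A| ≈ 113.7778, |3A| = 27, inequality holds.


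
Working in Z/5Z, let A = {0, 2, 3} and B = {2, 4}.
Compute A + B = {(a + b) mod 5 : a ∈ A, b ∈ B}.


Work in Z/5Z: reduce every sum a + b modulo 5.
Enumerate all 6 pairs:
a = 0: 0+2=2, 0+4=4
a = 2: 2+2=4, 2+4=1
a = 3: 3+2=0, 3+4=2
Distinct residues collected: {0, 1, 2, 4}
|A + B| = 4 (out of 5 total residues).

A + B = {0, 1, 2, 4}


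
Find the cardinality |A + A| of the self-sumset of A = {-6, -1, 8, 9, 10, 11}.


A + A = {a + a' : a, a' ∈ A}; |A| = 6.
General bounds: 2|A| - 1 ≤ |A + A| ≤ |A|(|A|+1)/2, i.e. 11 ≤ |A + A| ≤ 21.
Lower bound 2|A|-1 is attained iff A is an arithmetic progression.
Enumerate sums a + a' for a ≤ a' (symmetric, so this suffices):
a = -6: -6+-6=-12, -6+-1=-7, -6+8=2, -6+9=3, -6+10=4, -6+11=5
a = -1: -1+-1=-2, -1+8=7, -1+9=8, -1+10=9, -1+11=10
a = 8: 8+8=16, 8+9=17, 8+10=18, 8+11=19
a = 9: 9+9=18, 9+10=19, 9+11=20
a = 10: 10+10=20, 10+11=21
a = 11: 11+11=22
Distinct sums: {-12, -7, -2, 2, 3, 4, 5, 7, 8, 9, 10, 16, 17, 18, 19, 20, 21, 22}
|A + A| = 18

|A + A| = 18


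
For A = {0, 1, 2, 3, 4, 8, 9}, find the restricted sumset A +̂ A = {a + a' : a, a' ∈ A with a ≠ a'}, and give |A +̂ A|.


Restricted sumset: A +̂ A = {a + a' : a ∈ A, a' ∈ A, a ≠ a'}.
Equivalently, take A + A and drop any sum 2a that is achievable ONLY as a + a for a ∈ A (i.e. sums representable only with equal summands).
Enumerate pairs (a, a') with a < a' (symmetric, so each unordered pair gives one sum; this covers all a ≠ a'):
  0 + 1 = 1
  0 + 2 = 2
  0 + 3 = 3
  0 + 4 = 4
  0 + 8 = 8
  0 + 9 = 9
  1 + 2 = 3
  1 + 3 = 4
  1 + 4 = 5
  1 + 8 = 9
  1 + 9 = 10
  2 + 3 = 5
  2 + 4 = 6
  2 + 8 = 10
  2 + 9 = 11
  3 + 4 = 7
  3 + 8 = 11
  3 + 9 = 12
  4 + 8 = 12
  4 + 9 = 13
  8 + 9 = 17
Collected distinct sums: {1, 2, 3, 4, 5, 6, 7, 8, 9, 10, 11, 12, 13, 17}
|A +̂ A| = 14
(Reference bound: |A +̂ A| ≥ 2|A| - 3 for |A| ≥ 2, with |A| = 7 giving ≥ 11.)

|A +̂ A| = 14


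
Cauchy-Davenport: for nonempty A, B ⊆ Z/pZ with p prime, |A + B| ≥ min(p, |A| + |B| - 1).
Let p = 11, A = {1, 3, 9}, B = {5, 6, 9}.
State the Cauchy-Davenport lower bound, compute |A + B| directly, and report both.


Cauchy-Davenport: |A + B| ≥ min(p, |A| + |B| - 1) for A, B nonempty in Z/pZ.
|A| = 3, |B| = 3, p = 11.
CD lower bound = min(11, 3 + 3 - 1) = min(11, 5) = 5.
Compute A + B mod 11 directly:
a = 1: 1+5=6, 1+6=7, 1+9=10
a = 3: 3+5=8, 3+6=9, 3+9=1
a = 9: 9+5=3, 9+6=4, 9+9=7
A + B = {1, 3, 4, 6, 7, 8, 9, 10}, so |A + B| = 8.
Verify: 8 ≥ 5? Yes ✓.

CD lower bound = 5, actual |A + B| = 8.


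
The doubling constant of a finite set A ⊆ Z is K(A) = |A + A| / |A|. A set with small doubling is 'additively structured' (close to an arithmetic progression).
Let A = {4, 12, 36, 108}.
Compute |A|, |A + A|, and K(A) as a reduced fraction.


|A| = 4.
Compute A + A by enumerating all 16 pairs.
A + A = {8, 16, 24, 40, 48, 72, 112, 120, 144, 216}, so |A + A| = 10.
K = |A + A| / |A| = 10/4 = 5/2 ≈ 2.5000.
Reference: AP of size 4 gives K = 7/4 ≈ 1.7500; a fully generic set of size 4 gives K ≈ 2.5000.

|A| = 4, |A + A| = 10, K = 10/4 = 5/2.


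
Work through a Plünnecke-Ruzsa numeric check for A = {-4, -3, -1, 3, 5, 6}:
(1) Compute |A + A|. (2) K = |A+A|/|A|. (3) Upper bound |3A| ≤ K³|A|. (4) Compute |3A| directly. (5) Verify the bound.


|A| = 6.
Step 1: Compute A + A by enumerating all 36 pairs.
A + A = {-8, -7, -6, -5, -4, -2, -1, 0, 1, 2, 3, 4, 5, 6, 8, 9, 10, 11, 12}, so |A + A| = 19.
Step 2: Doubling constant K = |A + A|/|A| = 19/6 = 19/6 ≈ 3.1667.
Step 3: Plünnecke-Ruzsa gives |3A| ≤ K³·|A| = (3.1667)³ · 6 ≈ 190.5278.
Step 4: Compute 3A = A + A + A directly by enumerating all triples (a,b,c) ∈ A³; |3A| = 31.
Step 5: Check 31 ≤ 190.5278? Yes ✓.

K = 19/6, Plünnecke-Ruzsa bound K³|A| ≈ 190.5278, |3A| = 31, inequality holds.


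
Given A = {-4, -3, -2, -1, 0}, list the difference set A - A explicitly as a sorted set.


A - A = {a - a' : a, a' ∈ A}.
Compute a - a' for each ordered pair (a, a'):
a = -4: -4--4=0, -4--3=-1, -4--2=-2, -4--1=-3, -4-0=-4
a = -3: -3--4=1, -3--3=0, -3--2=-1, -3--1=-2, -3-0=-3
a = -2: -2--4=2, -2--3=1, -2--2=0, -2--1=-1, -2-0=-2
a = -1: -1--4=3, -1--3=2, -1--2=1, -1--1=0, -1-0=-1
a = 0: 0--4=4, 0--3=3, 0--2=2, 0--1=1, 0-0=0
Collecting distinct values (and noting 0 appears from a-a):
A - A = {-4, -3, -2, -1, 0, 1, 2, 3, 4}
|A - A| = 9

A - A = {-4, -3, -2, -1, 0, 1, 2, 3, 4}


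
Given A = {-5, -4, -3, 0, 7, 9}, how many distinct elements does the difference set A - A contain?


A - A = {a - a' : a, a' ∈ A}; |A| = 6.
Bounds: 2|A|-1 ≤ |A - A| ≤ |A|² - |A| + 1, i.e. 11 ≤ |A - A| ≤ 31.
Note: 0 ∈ A - A always (from a - a). The set is symmetric: if d ∈ A - A then -d ∈ A - A.
Enumerate nonzero differences d = a - a' with a > a' (then include -d):
Positive differences: {1, 2, 3, 4, 5, 7, 9, 10, 11, 12, 13, 14}
Full difference set: {0} ∪ (positive diffs) ∪ (negative diffs).
|A - A| = 1 + 2·12 = 25 (matches direct enumeration: 25).

|A - A| = 25


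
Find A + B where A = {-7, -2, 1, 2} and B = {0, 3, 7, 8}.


A + B = {a + b : a ∈ A, b ∈ B}.
Enumerate all |A|·|B| = 4·4 = 16 pairs (a, b) and collect distinct sums.
a = -7: -7+0=-7, -7+3=-4, -7+7=0, -7+8=1
a = -2: -2+0=-2, -2+3=1, -2+7=5, -2+8=6
a = 1: 1+0=1, 1+3=4, 1+7=8, 1+8=9
a = 2: 2+0=2, 2+3=5, 2+7=9, 2+8=10
Collecting distinct sums: A + B = {-7, -4, -2, 0, 1, 2, 4, 5, 6, 8, 9, 10}
|A + B| = 12

A + B = {-7, -4, -2, 0, 1, 2, 4, 5, 6, 8, 9, 10}


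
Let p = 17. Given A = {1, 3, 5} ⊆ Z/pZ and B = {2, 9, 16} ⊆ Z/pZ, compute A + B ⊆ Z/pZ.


Work in Z/17Z: reduce every sum a + b modulo 17.
Enumerate all 9 pairs:
a = 1: 1+2=3, 1+9=10, 1+16=0
a = 3: 3+2=5, 3+9=12, 3+16=2
a = 5: 5+2=7, 5+9=14, 5+16=4
Distinct residues collected: {0, 2, 3, 4, 5, 7, 10, 12, 14}
|A + B| = 9 (out of 17 total residues).

A + B = {0, 2, 3, 4, 5, 7, 10, 12, 14}


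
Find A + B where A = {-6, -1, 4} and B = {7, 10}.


A + B = {a + b : a ∈ A, b ∈ B}.
Enumerate all |A|·|B| = 3·2 = 6 pairs (a, b) and collect distinct sums.
a = -6: -6+7=1, -6+10=4
a = -1: -1+7=6, -1+10=9
a = 4: 4+7=11, 4+10=14
Collecting distinct sums: A + B = {1, 4, 6, 9, 11, 14}
|A + B| = 6

A + B = {1, 4, 6, 9, 11, 14}


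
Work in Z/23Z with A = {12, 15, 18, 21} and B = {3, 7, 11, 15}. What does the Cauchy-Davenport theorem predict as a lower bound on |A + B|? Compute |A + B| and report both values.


Cauchy-Davenport: |A + B| ≥ min(p, |A| + |B| - 1) for A, B nonempty in Z/pZ.
|A| = 4, |B| = 4, p = 23.
CD lower bound = min(23, 4 + 4 - 1) = min(23, 7) = 7.
Compute A + B mod 23 directly:
a = 12: 12+3=15, 12+7=19, 12+11=0, 12+15=4
a = 15: 15+3=18, 15+7=22, 15+11=3, 15+15=7
a = 18: 18+3=21, 18+7=2, 18+11=6, 18+15=10
a = 21: 21+3=1, 21+7=5, 21+11=9, 21+15=13
A + B = {0, 1, 2, 3, 4, 5, 6, 7, 9, 10, 13, 15, 18, 19, 21, 22}, so |A + B| = 16.
Verify: 16 ≥ 7? Yes ✓.

CD lower bound = 7, actual |A + B| = 16.


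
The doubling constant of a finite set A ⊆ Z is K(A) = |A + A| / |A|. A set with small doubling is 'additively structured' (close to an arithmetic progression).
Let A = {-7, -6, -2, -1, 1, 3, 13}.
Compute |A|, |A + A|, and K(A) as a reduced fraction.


|A| = 7.
Compute A + A by enumerating all 49 pairs.
A + A = {-14, -13, -12, -9, -8, -7, -6, -5, -4, -3, -2, -1, 0, 1, 2, 4, 6, 7, 11, 12, 14, 16, 26}, so |A + A| = 23.
K = |A + A| / |A| = 23/7 (already in lowest terms) ≈ 3.2857.
Reference: AP of size 7 gives K = 13/7 ≈ 1.8571; a fully generic set of size 7 gives K ≈ 4.0000.

|A| = 7, |A + A| = 23, K = 23/7.


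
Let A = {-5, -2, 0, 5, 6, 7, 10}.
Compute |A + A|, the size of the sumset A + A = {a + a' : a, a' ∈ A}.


A + A = {a + a' : a, a' ∈ A}; |A| = 7.
General bounds: 2|A| - 1 ≤ |A + A| ≤ |A|(|A|+1)/2, i.e. 13 ≤ |A + A| ≤ 28.
Lower bound 2|A|-1 is attained iff A is an arithmetic progression.
Enumerate sums a + a' for a ≤ a' (symmetric, so this suffices):
a = -5: -5+-5=-10, -5+-2=-7, -5+0=-5, -5+5=0, -5+6=1, -5+7=2, -5+10=5
a = -2: -2+-2=-4, -2+0=-2, -2+5=3, -2+6=4, -2+7=5, -2+10=8
a = 0: 0+0=0, 0+5=5, 0+6=6, 0+7=7, 0+10=10
a = 5: 5+5=10, 5+6=11, 5+7=12, 5+10=15
a = 6: 6+6=12, 6+7=13, 6+10=16
a = 7: 7+7=14, 7+10=17
a = 10: 10+10=20
Distinct sums: {-10, -7, -5, -4, -2, 0, 1, 2, 3, 4, 5, 6, 7, 8, 10, 11, 12, 13, 14, 15, 16, 17, 20}
|A + A| = 23

|A + A| = 23


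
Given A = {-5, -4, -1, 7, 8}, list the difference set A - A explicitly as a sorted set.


A - A = {a - a' : a, a' ∈ A}.
Compute a - a' for each ordered pair (a, a'):
a = -5: -5--5=0, -5--4=-1, -5--1=-4, -5-7=-12, -5-8=-13
a = -4: -4--5=1, -4--4=0, -4--1=-3, -4-7=-11, -4-8=-12
a = -1: -1--5=4, -1--4=3, -1--1=0, -1-7=-8, -1-8=-9
a = 7: 7--5=12, 7--4=11, 7--1=8, 7-7=0, 7-8=-1
a = 8: 8--5=13, 8--4=12, 8--1=9, 8-7=1, 8-8=0
Collecting distinct values (and noting 0 appears from a-a):
A - A = {-13, -12, -11, -9, -8, -4, -3, -1, 0, 1, 3, 4, 8, 9, 11, 12, 13}
|A - A| = 17

A - A = {-13, -12, -11, -9, -8, -4, -3, -1, 0, 1, 3, 4, 8, 9, 11, 12, 13}


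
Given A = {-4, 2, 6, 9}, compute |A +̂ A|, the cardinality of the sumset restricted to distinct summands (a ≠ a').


Restricted sumset: A +̂ A = {a + a' : a ∈ A, a' ∈ A, a ≠ a'}.
Equivalently, take A + A and drop any sum 2a that is achievable ONLY as a + a for a ∈ A (i.e. sums representable only with equal summands).
Enumerate pairs (a, a') with a < a' (symmetric, so each unordered pair gives one sum; this covers all a ≠ a'):
  -4 + 2 = -2
  -4 + 6 = 2
  -4 + 9 = 5
  2 + 6 = 8
  2 + 9 = 11
  6 + 9 = 15
Collected distinct sums: {-2, 2, 5, 8, 11, 15}
|A +̂ A| = 6
(Reference bound: |A +̂ A| ≥ 2|A| - 3 for |A| ≥ 2, with |A| = 4 giving ≥ 5.)

|A +̂ A| = 6


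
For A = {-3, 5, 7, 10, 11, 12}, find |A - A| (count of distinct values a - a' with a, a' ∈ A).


A - A = {a - a' : a, a' ∈ A}; |A| = 6.
Bounds: 2|A|-1 ≤ |A - A| ≤ |A|² - |A| + 1, i.e. 11 ≤ |A - A| ≤ 31.
Note: 0 ∈ A - A always (from a - a). The set is symmetric: if d ∈ A - A then -d ∈ A - A.
Enumerate nonzero differences d = a - a' with a > a' (then include -d):
Positive differences: {1, 2, 3, 4, 5, 6, 7, 8, 10, 13, 14, 15}
Full difference set: {0} ∪ (positive diffs) ∪ (negative diffs).
|A - A| = 1 + 2·12 = 25 (matches direct enumeration: 25).

|A - A| = 25


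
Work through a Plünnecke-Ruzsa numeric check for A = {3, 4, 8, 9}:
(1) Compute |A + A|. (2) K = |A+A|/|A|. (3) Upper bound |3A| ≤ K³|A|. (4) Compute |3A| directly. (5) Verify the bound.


|A| = 4.
Step 1: Compute A + A by enumerating all 16 pairs.
A + A = {6, 7, 8, 11, 12, 13, 16, 17, 18}, so |A + A| = 9.
Step 2: Doubling constant K = |A + A|/|A| = 9/4 = 9/4 ≈ 2.2500.
Step 3: Plünnecke-Ruzsa gives |3A| ≤ K³·|A| = (2.2500)³ · 4 ≈ 45.5625.
Step 4: Compute 3A = A + A + A directly by enumerating all triples (a,b,c) ∈ A³; |3A| = 16.
Step 5: Check 16 ≤ 45.5625? Yes ✓.

K = 9/4, Plünnecke-Ruzsa bound K³|A| ≈ 45.5625, |3A| = 16, inequality holds.


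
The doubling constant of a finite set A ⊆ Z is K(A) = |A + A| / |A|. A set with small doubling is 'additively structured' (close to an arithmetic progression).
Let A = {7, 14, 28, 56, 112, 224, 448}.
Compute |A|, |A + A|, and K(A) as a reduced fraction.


|A| = 7.
Compute A + A by enumerating all 49 pairs.
A + A = {14, 21, 28, 35, 42, 56, 63, 70, 84, 112, 119, 126, 140, 168, 224, 231, 238, 252, 280, 336, 448, 455, 462, 476, 504, 560, 672, 896}, so |A + A| = 28.
K = |A + A| / |A| = 28/7 = 4/1 ≈ 4.0000.
Reference: AP of size 7 gives K = 13/7 ≈ 1.8571; a fully generic set of size 7 gives K ≈ 4.0000.

|A| = 7, |A + A| = 28, K = 28/7 = 4/1.


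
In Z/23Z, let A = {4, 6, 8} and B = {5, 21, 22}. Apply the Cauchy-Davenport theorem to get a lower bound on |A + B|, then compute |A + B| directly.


Cauchy-Davenport: |A + B| ≥ min(p, |A| + |B| - 1) for A, B nonempty in Z/pZ.
|A| = 3, |B| = 3, p = 23.
CD lower bound = min(23, 3 + 3 - 1) = min(23, 5) = 5.
Compute A + B mod 23 directly:
a = 4: 4+5=9, 4+21=2, 4+22=3
a = 6: 6+5=11, 6+21=4, 6+22=5
a = 8: 8+5=13, 8+21=6, 8+22=7
A + B = {2, 3, 4, 5, 6, 7, 9, 11, 13}, so |A + B| = 9.
Verify: 9 ≥ 5? Yes ✓.

CD lower bound = 5, actual |A + B| = 9.


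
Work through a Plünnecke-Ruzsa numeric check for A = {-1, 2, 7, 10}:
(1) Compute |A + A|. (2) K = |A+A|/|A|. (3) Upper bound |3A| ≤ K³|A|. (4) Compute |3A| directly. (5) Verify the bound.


|A| = 4.
Step 1: Compute A + A by enumerating all 16 pairs.
A + A = {-2, 1, 4, 6, 9, 12, 14, 17, 20}, so |A + A| = 9.
Step 2: Doubling constant K = |A + A|/|A| = 9/4 = 9/4 ≈ 2.2500.
Step 3: Plünnecke-Ruzsa gives |3A| ≤ K³·|A| = (2.2500)³ · 4 ≈ 45.5625.
Step 4: Compute 3A = A + A + A directly by enumerating all triples (a,b,c) ∈ A³; |3A| = 16.
Step 5: Check 16 ≤ 45.5625? Yes ✓.

K = 9/4, Plünnecke-Ruzsa bound K³|A| ≈ 45.5625, |3A| = 16, inequality holds.


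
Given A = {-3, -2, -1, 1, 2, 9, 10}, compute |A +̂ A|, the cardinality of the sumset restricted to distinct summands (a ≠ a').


Restricted sumset: A +̂ A = {a + a' : a ∈ A, a' ∈ A, a ≠ a'}.
Equivalently, take A + A and drop any sum 2a that is achievable ONLY as a + a for a ∈ A (i.e. sums representable only with equal summands).
Enumerate pairs (a, a') with a < a' (symmetric, so each unordered pair gives one sum; this covers all a ≠ a'):
  -3 + -2 = -5
  -3 + -1 = -4
  -3 + 1 = -2
  -3 + 2 = -1
  -3 + 9 = 6
  -3 + 10 = 7
  -2 + -1 = -3
  -2 + 1 = -1
  -2 + 2 = 0
  -2 + 9 = 7
  -2 + 10 = 8
  -1 + 1 = 0
  -1 + 2 = 1
  -1 + 9 = 8
  -1 + 10 = 9
  1 + 2 = 3
  1 + 9 = 10
  1 + 10 = 11
  2 + 9 = 11
  2 + 10 = 12
  9 + 10 = 19
Collected distinct sums: {-5, -4, -3, -2, -1, 0, 1, 3, 6, 7, 8, 9, 10, 11, 12, 19}
|A +̂ A| = 16
(Reference bound: |A +̂ A| ≥ 2|A| - 3 for |A| ≥ 2, with |A| = 7 giving ≥ 11.)

|A +̂ A| = 16
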